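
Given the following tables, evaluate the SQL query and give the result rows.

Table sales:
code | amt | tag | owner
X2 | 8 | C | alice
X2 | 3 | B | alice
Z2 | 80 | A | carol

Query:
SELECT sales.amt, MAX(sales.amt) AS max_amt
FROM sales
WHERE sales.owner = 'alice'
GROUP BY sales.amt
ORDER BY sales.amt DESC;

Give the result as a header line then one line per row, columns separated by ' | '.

== RESULT ==
sales.amt | max_amt
8 | 8
3 | 3

Derivation:
After WHERE (2 rows):
sales.code | sales.amt | sales.tag | sales.owner
X2 | 8 | C | alice
X2 | 3 | B | alice
After GROUP BY (2 rows):
sales.amt | max_amt
8 | 8
3 | 3
After ORDER BY (2 rows):
sales.amt | max_amt
8 | 8
3 | 3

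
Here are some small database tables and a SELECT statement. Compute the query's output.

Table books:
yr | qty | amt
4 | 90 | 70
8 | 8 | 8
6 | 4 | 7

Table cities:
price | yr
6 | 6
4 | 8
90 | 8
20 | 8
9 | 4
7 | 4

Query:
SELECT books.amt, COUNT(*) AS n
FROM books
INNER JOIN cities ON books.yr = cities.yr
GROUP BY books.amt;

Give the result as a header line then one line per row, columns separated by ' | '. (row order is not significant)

== RESULT ==
books.amt | n
70 | 2
8 | 3
7 | 1

Derivation:
After JOIN cities (6 rows):
books.yr | books.qty | books.amt | cities.price | cities.yr
4 | 90 | 70 | 9 | 4
4 | 90 | 70 | 7 | 4
8 | 8 | 8 | 4 | 8
8 | 8 | 8 | 90 | 8
8 | 8 | 8 | 20 | 8
6 | 4 | 7 | 6 | 6
After GROUP BY (3 rows):
books.amt | n
70 | 2
8 | 3
7 | 1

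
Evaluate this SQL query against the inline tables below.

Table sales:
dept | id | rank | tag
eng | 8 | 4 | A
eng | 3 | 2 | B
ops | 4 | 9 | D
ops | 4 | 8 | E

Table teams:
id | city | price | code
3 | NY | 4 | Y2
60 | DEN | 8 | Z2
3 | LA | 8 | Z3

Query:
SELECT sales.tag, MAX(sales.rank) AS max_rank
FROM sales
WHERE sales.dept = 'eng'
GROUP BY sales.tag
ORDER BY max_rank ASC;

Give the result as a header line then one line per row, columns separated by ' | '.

After WHERE (2 rows):
sales.dept | sales.id | sales.rank | sales.tag
eng | 8 | 4 | A
eng | 3 | 2 | B
After GROUP BY (2 rows):
sales.tag | max_rank
A | 4
B | 2
After ORDER BY (2 rows):
sales.tag | max_rank
B | 2
A | 4

== RESULT ==
sales.tag | max_rank
B | 2
A | 4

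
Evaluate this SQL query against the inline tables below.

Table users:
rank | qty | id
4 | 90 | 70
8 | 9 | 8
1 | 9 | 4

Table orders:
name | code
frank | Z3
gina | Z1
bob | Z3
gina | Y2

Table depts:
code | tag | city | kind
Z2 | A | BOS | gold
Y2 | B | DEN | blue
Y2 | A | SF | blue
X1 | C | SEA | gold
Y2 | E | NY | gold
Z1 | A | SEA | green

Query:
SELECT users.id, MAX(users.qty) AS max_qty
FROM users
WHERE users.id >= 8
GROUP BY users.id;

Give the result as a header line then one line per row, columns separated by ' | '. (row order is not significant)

== RESULT ==
users.id | max_qty
70 | 90
8 | 9

Derivation:
After WHERE (2 rows):
users.rank | users.qty | users.id
4 | 90 | 70
8 | 9 | 8
After GROUP BY (2 rows):
users.id | max_qty
70 | 90
8 | 9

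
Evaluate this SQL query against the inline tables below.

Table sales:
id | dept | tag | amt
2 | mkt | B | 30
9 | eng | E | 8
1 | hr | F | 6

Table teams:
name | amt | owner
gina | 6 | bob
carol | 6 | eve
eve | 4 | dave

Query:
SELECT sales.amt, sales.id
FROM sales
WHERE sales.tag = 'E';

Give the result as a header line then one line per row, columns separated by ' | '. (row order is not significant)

After WHERE (1 rows):
sales.id | sales.dept | sales.tag | sales.amt
9 | eng | E | 8
After SELECT (1 rows):
sales.amt | sales.id
8 | 9

== RESULT ==
sales.amt | sales.id
8 | 9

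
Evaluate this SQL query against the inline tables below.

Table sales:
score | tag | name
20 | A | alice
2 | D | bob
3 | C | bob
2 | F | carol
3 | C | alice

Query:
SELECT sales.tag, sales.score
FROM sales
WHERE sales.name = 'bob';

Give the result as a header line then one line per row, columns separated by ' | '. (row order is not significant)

After WHERE (2 rows):
sales.score | sales.tag | sales.name
2 | D | bob
3 | C | bob
After SELECT (2 rows):
sales.tag | sales.score
D | 2
C | 3

== RESULT ==
sales.tag | sales.score
D | 2
C | 3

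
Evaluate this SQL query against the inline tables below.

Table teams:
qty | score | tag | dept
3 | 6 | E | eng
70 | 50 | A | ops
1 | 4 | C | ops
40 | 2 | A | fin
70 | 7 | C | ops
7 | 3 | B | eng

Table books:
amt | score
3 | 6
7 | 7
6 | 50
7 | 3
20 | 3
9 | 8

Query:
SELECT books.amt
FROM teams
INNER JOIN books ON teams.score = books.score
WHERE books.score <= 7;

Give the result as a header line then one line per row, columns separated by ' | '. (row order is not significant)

After JOIN books (5 rows):
teams.qty | teams.score | teams.tag | teams.dept | books.amt | books.score
3 | 6 | E | eng | 3 | 6
70 | 50 | A | ops | 6 | 50
70 | 7 | C | ops | 7 | 7
7 | 3 | B | eng | 7 | 3
7 | 3 | B | eng | 20 | 3
After WHERE (4 rows):
teams.qty | teams.score | teams.tag | teams.dept | books.amt | books.score
3 | 6 | E | eng | 3 | 6
70 | 7 | C | ops | 7 | 7
7 | 3 | B | eng | 7 | 3
7 | 3 | B | eng | 20 | 3
After SELECT (4 rows):
books.amt
3
7
7
20

== RESULT ==
books.amt
3
7
7
20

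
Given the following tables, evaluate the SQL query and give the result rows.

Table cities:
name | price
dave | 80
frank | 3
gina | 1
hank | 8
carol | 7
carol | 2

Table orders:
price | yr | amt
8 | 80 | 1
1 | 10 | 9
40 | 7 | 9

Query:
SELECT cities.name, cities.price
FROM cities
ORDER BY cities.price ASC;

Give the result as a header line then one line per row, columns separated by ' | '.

== RESULT ==
cities.name | cities.price
gina | 1
carol | 2
frank | 3
carol | 7
hank | 8
dave | 80

Derivation:
After SELECT (6 rows):
cities.name | cities.price
dave | 80
frank | 3
gina | 1
hank | 8
carol | 7
carol | 2
After ORDER BY (6 rows):
cities.name | cities.price
gina | 1
carol | 2
frank | 3
carol | 7
hank | 8
dave | 80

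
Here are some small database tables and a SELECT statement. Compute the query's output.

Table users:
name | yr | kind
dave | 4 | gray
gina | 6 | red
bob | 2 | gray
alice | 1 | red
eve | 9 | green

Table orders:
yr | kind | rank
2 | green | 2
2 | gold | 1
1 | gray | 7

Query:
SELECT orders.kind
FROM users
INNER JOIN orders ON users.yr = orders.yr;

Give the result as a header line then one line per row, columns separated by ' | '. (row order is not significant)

After JOIN orders (3 rows):
users.name | users.yr | users.kind | orders.yr | orders.kind | orders.rank
bob | 2 | gray | 2 | green | 2
bob | 2 | gray | 2 | gold | 1
alice | 1 | red | 1 | gray | 7
After SELECT (3 rows):
orders.kind
green
gold
gray

== RESULT ==
orders.kind
green
gold
gray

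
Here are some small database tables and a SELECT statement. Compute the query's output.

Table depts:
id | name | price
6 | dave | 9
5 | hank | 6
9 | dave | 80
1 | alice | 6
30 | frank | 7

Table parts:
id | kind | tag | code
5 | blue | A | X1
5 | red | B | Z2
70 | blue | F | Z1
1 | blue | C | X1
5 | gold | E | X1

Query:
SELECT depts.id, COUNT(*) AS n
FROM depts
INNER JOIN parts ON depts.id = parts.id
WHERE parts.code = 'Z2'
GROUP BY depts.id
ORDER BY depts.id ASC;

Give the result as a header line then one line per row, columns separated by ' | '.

After JOIN parts (4 rows):
depts.id | depts.name | depts.price | parts.id | parts.kind | parts.tag | parts.code
5 | hank | 6 | 5 | blue | A | X1
5 | hank | 6 | 5 | red | B | Z2
5 | hank | 6 | 5 | gold | E | X1
1 | alice | 6 | 1 | blue | C | X1
After WHERE (1 rows):
depts.id | depts.name | depts.price | parts.id | parts.kind | parts.tag | parts.code
5 | hank | 6 | 5 | red | B | Z2
After GROUP BY (1 rows):
depts.id | n
5 | 1
After ORDER BY (1 rows):
depts.id | n
5 | 1

== RESULT ==
depts.id | n
5 | 1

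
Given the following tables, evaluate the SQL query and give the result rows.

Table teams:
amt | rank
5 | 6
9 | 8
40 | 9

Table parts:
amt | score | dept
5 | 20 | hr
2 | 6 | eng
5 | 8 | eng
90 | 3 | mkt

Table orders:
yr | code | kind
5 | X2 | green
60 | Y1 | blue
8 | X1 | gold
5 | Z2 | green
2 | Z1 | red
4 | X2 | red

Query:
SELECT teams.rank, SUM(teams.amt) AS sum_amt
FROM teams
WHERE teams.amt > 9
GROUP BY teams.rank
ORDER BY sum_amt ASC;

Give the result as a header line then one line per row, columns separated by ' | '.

== RESULT ==
teams.rank | sum_amt
9 | 40

Derivation:
After WHERE (1 rows):
teams.amt | teams.rank
40 | 9
After GROUP BY (1 rows):
teams.rank | sum_amt
9 | 40
After ORDER BY (1 rows):
teams.rank | sum_amt
9 | 40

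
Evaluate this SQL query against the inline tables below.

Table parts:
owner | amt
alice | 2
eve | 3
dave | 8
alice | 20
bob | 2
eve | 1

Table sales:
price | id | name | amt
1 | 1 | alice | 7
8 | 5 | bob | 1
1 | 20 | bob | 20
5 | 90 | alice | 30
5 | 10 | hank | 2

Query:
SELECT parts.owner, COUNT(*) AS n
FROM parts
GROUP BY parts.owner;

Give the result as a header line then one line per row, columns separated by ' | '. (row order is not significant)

After GROUP BY (4 rows):
parts.owner | n
alice | 2
eve | 2
dave | 1
bob | 1

== RESULT ==
parts.owner | n
alice | 2
eve | 2
dave | 1
bob | 1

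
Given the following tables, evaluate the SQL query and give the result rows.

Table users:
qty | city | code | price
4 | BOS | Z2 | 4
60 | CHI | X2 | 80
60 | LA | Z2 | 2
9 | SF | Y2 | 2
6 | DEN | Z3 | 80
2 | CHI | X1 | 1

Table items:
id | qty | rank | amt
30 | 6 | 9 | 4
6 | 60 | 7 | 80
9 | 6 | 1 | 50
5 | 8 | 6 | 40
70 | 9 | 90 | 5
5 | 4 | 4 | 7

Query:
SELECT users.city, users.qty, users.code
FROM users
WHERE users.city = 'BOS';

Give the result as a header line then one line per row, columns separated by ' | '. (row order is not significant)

== RESULT ==
users.city | users.qty | users.code
BOS | 4 | Z2

Derivation:
After WHERE (1 rows):
users.qty | users.city | users.code | users.price
4 | BOS | Z2 | 4
After SELECT (1 rows):
users.city | users.qty | users.code
BOS | 4 | Z2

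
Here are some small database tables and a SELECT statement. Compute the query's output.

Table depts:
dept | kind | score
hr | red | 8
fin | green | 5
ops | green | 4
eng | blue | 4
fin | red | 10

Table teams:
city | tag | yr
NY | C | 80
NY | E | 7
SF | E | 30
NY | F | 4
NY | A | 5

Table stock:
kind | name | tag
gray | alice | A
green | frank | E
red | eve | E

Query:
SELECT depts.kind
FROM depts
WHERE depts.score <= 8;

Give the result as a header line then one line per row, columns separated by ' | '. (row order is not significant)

== RESULT ==
depts.kind
red
green
green
blue

Derivation:
After WHERE (4 rows):
depts.dept | depts.kind | depts.score
hr | red | 8
fin | green | 5
ops | green | 4
eng | blue | 4
After SELECT (4 rows):
depts.kind
red
green
green
blue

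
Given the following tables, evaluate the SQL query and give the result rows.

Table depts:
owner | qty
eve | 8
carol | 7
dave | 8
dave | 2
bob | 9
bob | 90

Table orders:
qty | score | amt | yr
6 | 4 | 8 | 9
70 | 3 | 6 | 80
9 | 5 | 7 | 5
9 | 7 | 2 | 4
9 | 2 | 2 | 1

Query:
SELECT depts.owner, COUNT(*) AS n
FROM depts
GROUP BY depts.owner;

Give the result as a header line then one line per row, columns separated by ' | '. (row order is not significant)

After GROUP BY (4 rows):
depts.owner | n
eve | 1
carol | 1
dave | 2
bob | 2

== RESULT ==
depts.owner | n
eve | 1
carol | 1
dave | 2
bob | 2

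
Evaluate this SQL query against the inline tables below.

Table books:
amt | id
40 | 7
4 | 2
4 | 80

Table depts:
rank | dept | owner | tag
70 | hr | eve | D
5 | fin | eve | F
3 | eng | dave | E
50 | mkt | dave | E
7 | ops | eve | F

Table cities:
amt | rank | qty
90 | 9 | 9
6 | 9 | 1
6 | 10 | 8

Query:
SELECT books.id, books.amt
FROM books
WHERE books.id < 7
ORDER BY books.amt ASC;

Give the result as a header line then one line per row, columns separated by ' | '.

== RESULT ==
books.id | books.amt
2 | 4

Derivation:
After WHERE (1 rows):
books.amt | books.id
4 | 2
After SELECT (1 rows):
books.id | books.amt
2 | 4
After ORDER BY (1 rows):
books.id | books.amt
2 | 4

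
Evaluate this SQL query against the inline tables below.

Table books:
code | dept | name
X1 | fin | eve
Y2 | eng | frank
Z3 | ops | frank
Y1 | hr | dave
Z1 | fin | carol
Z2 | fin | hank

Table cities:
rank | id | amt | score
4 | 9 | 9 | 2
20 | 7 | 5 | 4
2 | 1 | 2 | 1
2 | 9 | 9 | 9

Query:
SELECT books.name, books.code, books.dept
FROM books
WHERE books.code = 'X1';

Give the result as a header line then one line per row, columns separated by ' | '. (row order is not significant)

== RESULT ==
books.name | books.code | books.dept
eve | X1 | fin

Derivation:
After WHERE (1 rows):
books.code | books.dept | books.name
X1 | fin | eve
After SELECT (1 rows):
books.name | books.code | books.dept
eve | X1 | fin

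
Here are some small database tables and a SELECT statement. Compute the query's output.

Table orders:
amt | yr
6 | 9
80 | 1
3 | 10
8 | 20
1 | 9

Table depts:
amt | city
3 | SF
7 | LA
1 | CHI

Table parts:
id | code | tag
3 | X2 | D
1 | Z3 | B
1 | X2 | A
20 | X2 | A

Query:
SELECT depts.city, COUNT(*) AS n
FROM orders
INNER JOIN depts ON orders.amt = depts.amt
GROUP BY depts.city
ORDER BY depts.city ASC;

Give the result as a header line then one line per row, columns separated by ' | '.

After JOIN depts (2 rows):
orders.amt | orders.yr | depts.amt | depts.city
3 | 10 | 3 | SF
1 | 9 | 1 | CHI
After GROUP BY (2 rows):
depts.city | n
SF | 1
CHI | 1
After ORDER BY (2 rows):
depts.city | n
CHI | 1
SF | 1

== RESULT ==
depts.city | n
CHI | 1
SF | 1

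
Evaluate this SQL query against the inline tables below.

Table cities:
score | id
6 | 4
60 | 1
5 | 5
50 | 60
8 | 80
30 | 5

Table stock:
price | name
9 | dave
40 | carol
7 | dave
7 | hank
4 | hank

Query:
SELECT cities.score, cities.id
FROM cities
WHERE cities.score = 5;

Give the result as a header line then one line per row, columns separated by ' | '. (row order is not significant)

After WHERE (1 rows):
cities.score | cities.id
5 | 5
After SELECT (1 rows):
cities.score | cities.id
5 | 5

== RESULT ==
cities.score | cities.id
5 | 5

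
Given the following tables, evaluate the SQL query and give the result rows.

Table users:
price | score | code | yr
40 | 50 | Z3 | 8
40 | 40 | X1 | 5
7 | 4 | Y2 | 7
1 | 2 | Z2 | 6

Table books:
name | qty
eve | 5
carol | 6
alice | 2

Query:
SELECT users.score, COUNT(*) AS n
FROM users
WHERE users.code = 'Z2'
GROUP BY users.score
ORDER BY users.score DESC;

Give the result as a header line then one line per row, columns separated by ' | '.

After WHERE (1 rows):
users.price | users.score | users.code | users.yr
1 | 2 | Z2 | 6
After GROUP BY (1 rows):
users.score | n
2 | 1
After ORDER BY (1 rows):
users.score | n
2 | 1

== RESULT ==
users.score | n
2 | 1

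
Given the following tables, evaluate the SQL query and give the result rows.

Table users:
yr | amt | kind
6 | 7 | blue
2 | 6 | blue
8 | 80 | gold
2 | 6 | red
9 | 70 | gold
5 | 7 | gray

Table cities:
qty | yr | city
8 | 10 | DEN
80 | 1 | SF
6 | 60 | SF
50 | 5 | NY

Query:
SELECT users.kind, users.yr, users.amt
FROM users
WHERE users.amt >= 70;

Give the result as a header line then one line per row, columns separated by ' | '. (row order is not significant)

After WHERE (2 rows):
users.yr | users.amt | users.kind
8 | 80 | gold
9 | 70 | gold
After SELECT (2 rows):
users.kind | users.yr | users.amt
gold | 8 | 80
gold | 9 | 70

== RESULT ==
users.kind | users.yr | users.amt
gold | 8 | 80
gold | 9 | 70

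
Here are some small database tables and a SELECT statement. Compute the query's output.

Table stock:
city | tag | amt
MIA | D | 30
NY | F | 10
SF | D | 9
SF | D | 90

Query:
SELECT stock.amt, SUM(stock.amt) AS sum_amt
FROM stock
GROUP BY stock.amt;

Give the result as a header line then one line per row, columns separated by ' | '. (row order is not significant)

== RESULT ==
stock.amt | sum_amt
30 | 30
10 | 10
9 | 9
90 | 90

Derivation:
After GROUP BY (4 rows):
stock.amt | sum_amt
30 | 30
10 | 10
9 | 9
90 | 90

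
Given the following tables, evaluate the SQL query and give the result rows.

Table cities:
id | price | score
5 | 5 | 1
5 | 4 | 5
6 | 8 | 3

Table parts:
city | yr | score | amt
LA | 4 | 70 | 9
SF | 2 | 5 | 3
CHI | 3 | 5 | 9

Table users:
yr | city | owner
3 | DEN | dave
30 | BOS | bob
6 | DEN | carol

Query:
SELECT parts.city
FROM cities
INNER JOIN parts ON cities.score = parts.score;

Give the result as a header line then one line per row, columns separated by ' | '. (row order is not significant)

After JOIN parts (2 rows):
cities.id | cities.price | cities.score | parts.city | parts.yr | parts.score | parts.amt
5 | 4 | 5 | SF | 2 | 5 | 3
5 | 4 | 5 | CHI | 3 | 5 | 9
After SELECT (2 rows):
parts.city
SF
CHI

== RESULT ==
parts.city
SF
CHI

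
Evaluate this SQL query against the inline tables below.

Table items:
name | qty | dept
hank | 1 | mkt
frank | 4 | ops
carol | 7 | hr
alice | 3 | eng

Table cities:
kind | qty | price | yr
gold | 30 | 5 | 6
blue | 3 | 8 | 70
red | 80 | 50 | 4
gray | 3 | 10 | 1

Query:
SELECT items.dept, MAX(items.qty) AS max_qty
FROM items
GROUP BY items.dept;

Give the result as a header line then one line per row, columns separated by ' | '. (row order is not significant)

After GROUP BY (4 rows):
items.dept | max_qty
mkt | 1
ops | 4
hr | 7
eng | 3

== RESULT ==
items.dept | max_qty
mkt | 1
ops | 4
hr | 7
eng | 3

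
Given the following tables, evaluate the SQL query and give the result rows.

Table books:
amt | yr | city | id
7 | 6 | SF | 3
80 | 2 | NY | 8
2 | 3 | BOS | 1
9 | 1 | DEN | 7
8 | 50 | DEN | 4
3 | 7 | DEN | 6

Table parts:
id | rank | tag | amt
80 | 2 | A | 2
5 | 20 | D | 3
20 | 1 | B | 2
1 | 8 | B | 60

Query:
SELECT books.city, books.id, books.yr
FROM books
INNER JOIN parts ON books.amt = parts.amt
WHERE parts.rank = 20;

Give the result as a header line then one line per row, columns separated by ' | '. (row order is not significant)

== RESULT ==
books.city | books.id | books.yr
DEN | 6 | 7

Derivation:
After JOIN parts (3 rows):
books.amt | books.yr | books.city | books.id | parts.id | parts.rank | parts.tag | parts.amt
2 | 3 | BOS | 1 | 80 | 2 | A | 2
2 | 3 | BOS | 1 | 20 | 1 | B | 2
3 | 7 | DEN | 6 | 5 | 20 | D | 3
After WHERE (1 rows):
books.amt | books.yr | books.city | books.id | parts.id | parts.rank | parts.tag | parts.amt
3 | 7 | DEN | 6 | 5 | 20 | D | 3
After SELECT (1 rows):
books.city | books.id | books.yr
DEN | 6 | 7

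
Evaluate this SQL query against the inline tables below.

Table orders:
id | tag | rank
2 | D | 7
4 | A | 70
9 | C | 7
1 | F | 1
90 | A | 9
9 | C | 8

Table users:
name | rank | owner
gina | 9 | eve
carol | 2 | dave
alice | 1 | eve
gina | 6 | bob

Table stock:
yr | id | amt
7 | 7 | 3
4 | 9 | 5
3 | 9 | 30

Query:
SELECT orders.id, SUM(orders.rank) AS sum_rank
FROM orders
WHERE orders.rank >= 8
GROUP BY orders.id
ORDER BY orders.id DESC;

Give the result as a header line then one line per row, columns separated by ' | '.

After WHERE (3 rows):
orders.id | orders.tag | orders.rank
4 | A | 70
90 | A | 9
9 | C | 8
After GROUP BY (3 rows):
orders.id | sum_rank
4 | 70
90 | 9
9 | 8
After ORDER BY (3 rows):
orders.id | sum_rank
90 | 9
9 | 8
4 | 70

== RESULT ==
orders.id | sum_rank
90 | 9
9 | 8
4 | 70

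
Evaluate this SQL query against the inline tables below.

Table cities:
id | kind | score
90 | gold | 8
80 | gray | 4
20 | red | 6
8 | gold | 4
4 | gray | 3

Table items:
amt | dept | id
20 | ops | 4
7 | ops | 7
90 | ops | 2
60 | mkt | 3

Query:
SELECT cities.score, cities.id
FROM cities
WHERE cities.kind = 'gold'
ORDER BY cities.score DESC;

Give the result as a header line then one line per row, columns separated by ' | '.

After WHERE (2 rows):
cities.id | cities.kind | cities.score
90 | gold | 8
8 | gold | 4
After SELECT (2 rows):
cities.score | cities.id
8 | 90
4 | 8
After ORDER BY (2 rows):
cities.score | cities.id
8 | 90
4 | 8

== RESULT ==
cities.score | cities.id
8 | 90
4 | 8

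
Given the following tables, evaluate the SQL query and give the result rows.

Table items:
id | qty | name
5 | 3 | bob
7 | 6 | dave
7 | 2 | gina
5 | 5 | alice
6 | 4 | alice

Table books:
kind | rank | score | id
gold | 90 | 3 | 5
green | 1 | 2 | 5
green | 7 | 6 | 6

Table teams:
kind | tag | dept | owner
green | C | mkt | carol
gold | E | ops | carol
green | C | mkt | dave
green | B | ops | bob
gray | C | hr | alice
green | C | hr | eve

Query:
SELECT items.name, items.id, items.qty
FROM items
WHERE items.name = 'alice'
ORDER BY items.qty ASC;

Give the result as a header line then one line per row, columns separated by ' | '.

== RESULT ==
items.name | items.id | items.qty
alice | 6 | 4
alice | 5 | 5

Derivation:
After WHERE (2 rows):
items.id | items.qty | items.name
5 | 5 | alice
6 | 4 | alice
After SELECT (2 rows):
items.name | items.id | items.qty
alice | 5 | 5
alice | 6 | 4
After ORDER BY (2 rows):
items.name | items.id | items.qty
alice | 6 | 4
alice | 5 | 5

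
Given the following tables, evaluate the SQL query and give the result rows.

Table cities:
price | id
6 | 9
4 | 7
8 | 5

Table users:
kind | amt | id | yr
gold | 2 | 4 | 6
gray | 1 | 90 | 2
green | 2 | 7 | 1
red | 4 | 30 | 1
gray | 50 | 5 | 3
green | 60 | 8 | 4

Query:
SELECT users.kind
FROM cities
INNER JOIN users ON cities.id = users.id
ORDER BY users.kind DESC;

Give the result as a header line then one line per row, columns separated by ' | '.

== RESULT ==
users.kind
green
gray

Derivation:
After JOIN users (2 rows):
cities.price | cities.id | users.kind | users.amt | users.id | users.yr
4 | 7 | green | 2 | 7 | 1
8 | 5 | gray | 50 | 5 | 3
After SELECT (2 rows):
users.kind
green
gray
After ORDER BY (2 rows):
users.kind
green
gray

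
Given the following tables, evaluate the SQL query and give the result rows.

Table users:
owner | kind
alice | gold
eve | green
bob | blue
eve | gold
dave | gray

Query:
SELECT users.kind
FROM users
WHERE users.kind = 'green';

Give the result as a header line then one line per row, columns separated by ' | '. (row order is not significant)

After WHERE (1 rows):
users.owner | users.kind
eve | green
After SELECT (1 rows):
users.kind
green

== RESULT ==
users.kind
green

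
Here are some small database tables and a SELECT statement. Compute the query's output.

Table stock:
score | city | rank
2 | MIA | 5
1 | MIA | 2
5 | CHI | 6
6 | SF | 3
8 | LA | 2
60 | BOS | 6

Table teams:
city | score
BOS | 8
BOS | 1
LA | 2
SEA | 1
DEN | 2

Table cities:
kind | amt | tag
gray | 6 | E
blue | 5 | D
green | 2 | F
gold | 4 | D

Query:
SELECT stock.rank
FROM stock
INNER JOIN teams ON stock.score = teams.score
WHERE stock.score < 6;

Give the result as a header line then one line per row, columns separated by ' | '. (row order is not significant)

After JOIN teams (5 rows):
stock.score | stock.city | stock.rank | teams.city | teams.score
2 | MIA | 5 | LA | 2
2 | MIA | 5 | DEN | 2
1 | MIA | 2 | BOS | 1
1 | MIA | 2 | SEA | 1
8 | LA | 2 | BOS | 8
After WHERE (4 rows):
stock.score | stock.city | stock.rank | teams.city | teams.score
2 | MIA | 5 | LA | 2
2 | MIA | 5 | DEN | 2
1 | MIA | 2 | BOS | 1
1 | MIA | 2 | SEA | 1
After SELECT (4 rows):
stock.rank
5
5
2
2

== RESULT ==
stock.rank
5
5
2
2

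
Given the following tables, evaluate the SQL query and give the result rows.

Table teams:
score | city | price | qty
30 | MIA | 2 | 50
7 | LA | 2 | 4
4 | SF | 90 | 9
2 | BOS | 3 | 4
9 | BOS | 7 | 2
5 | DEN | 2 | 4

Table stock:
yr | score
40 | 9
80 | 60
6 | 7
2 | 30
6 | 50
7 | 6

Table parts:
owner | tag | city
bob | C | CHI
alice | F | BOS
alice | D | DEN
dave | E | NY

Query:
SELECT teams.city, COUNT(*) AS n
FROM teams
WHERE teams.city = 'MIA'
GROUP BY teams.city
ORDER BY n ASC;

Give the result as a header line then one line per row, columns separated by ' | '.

== RESULT ==
teams.city | n
MIA | 1

Derivation:
After WHERE (1 rows):
teams.score | teams.city | teams.price | teams.qty
30 | MIA | 2 | 50
After GROUP BY (1 rows):
teams.city | n
MIA | 1
After ORDER BY (1 rows):
teams.city | n
MIA | 1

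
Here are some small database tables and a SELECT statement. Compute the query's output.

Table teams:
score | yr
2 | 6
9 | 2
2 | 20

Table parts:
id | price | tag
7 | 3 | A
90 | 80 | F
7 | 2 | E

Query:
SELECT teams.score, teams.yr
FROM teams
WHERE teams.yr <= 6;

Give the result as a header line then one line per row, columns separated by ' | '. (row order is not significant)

After WHERE (2 rows):
teams.score | teams.yr
2 | 6
9 | 2
After SELECT (2 rows):
teams.score | teams.yr
2 | 6
9 | 2

== RESULT ==
teams.score | teams.yr
2 | 6
9 | 2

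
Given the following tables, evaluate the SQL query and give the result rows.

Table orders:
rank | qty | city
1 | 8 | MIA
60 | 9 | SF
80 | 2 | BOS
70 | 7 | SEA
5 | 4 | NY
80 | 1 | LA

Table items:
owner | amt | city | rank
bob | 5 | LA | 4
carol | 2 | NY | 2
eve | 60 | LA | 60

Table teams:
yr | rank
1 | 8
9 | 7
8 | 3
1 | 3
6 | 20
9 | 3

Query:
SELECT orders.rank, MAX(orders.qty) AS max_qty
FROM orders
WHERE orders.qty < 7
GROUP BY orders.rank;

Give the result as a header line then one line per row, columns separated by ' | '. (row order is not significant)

== RESULT ==
orders.rank | max_qty
80 | 2
5 | 4

Derivation:
After WHERE (3 rows):
orders.rank | orders.qty | orders.city
80 | 2 | BOS
5 | 4 | NY
80 | 1 | LA
After GROUP BY (2 rows):
orders.rank | max_qty
80 | 2
5 | 4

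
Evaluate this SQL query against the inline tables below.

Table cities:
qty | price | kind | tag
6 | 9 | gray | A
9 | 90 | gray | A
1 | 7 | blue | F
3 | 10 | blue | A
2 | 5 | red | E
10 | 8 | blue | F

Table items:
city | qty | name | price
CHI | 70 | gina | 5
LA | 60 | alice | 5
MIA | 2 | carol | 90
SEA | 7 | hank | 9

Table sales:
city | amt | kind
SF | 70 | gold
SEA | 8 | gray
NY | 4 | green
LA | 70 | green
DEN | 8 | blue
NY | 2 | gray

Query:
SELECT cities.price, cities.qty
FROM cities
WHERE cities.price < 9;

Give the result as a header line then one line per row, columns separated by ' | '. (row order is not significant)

After WHERE (3 rows):
cities.qty | cities.price | cities.kind | cities.tag
1 | 7 | blue | F
2 | 5 | red | E
10 | 8 | blue | F
After SELECT (3 rows):
cities.price | cities.qty
7 | 1
5 | 2
8 | 10

== RESULT ==
cities.price | cities.qty
7 | 1
5 | 2
8 | 10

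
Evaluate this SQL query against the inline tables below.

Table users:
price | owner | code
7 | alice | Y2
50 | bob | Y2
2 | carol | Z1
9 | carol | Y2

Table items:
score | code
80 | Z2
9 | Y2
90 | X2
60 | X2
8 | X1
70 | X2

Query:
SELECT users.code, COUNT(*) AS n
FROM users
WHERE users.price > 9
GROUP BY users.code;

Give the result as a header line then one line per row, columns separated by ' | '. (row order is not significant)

== RESULT ==
users.code | n
Y2 | 1

Derivation:
After WHERE (1 rows):
users.price | users.owner | users.code
50 | bob | Y2
After GROUP BY (1 rows):
users.code | n
Y2 | 1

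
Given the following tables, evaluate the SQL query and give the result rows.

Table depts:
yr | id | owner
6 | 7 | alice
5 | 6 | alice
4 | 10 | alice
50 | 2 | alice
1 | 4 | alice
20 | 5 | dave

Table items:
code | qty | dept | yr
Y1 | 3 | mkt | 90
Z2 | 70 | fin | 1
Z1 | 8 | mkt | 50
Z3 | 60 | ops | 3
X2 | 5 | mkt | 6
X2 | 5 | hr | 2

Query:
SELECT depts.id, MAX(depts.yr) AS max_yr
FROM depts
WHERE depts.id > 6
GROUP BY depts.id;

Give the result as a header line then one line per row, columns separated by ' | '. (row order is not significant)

After WHERE (2 rows):
depts.yr | depts.id | depts.owner
6 | 7 | alice
4 | 10 | alice
After GROUP BY (2 rows):
depts.id | max_yr
7 | 6
10 | 4

== RESULT ==
depts.id | max_yr
7 | 6
10 | 4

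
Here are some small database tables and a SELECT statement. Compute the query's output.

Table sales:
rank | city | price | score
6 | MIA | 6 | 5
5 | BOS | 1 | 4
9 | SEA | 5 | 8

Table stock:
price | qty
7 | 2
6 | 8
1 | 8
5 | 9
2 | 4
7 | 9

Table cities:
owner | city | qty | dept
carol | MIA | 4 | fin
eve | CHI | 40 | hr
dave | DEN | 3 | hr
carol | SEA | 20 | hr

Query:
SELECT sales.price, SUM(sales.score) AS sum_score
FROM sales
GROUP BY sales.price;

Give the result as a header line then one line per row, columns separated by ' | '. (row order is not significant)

After GROUP BY (3 rows):
sales.price | sum_score
6 | 5
1 | 4
5 | 8

== RESULT ==
sales.price | sum_score
6 | 5
1 | 4
5 | 8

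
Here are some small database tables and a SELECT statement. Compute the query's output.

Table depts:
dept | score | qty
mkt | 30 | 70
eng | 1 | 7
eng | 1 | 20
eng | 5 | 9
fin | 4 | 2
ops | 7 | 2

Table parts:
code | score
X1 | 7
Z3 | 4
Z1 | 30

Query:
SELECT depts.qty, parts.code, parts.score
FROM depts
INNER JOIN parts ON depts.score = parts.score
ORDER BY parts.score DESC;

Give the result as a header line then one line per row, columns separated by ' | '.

After JOIN parts (3 rows):
depts.dept | depts.score | depts.qty | parts.code | parts.score
mkt | 30 | 70 | Z1 | 30
fin | 4 | 2 | Z3 | 4
ops | 7 | 2 | X1 | 7
After SELECT (3 rows):
depts.qty | parts.code | parts.score
70 | Z1 | 30
2 | Z3 | 4
2 | X1 | 7
After ORDER BY (3 rows):
depts.qty | parts.code | parts.score
70 | Z1 | 30
2 | X1 | 7
2 | Z3 | 4

== RESULT ==
depts.qty | parts.code | parts.score
70 | Z1 | 30
2 | X1 | 7
2 | Z3 | 4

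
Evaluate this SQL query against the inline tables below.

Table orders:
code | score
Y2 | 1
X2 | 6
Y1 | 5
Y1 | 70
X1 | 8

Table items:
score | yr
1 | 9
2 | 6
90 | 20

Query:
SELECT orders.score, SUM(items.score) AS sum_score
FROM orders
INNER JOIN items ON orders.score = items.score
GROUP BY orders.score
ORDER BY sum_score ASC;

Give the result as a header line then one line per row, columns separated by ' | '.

After JOIN items (1 rows):
orders.code | orders.score | items.score | items.yr
Y2 | 1 | 1 | 9
After GROUP BY (1 rows):
orders.score | sum_score
1 | 1
After ORDER BY (1 rows):
orders.score | sum_score
1 | 1

== RESULT ==
orders.score | sum_score
1 | 1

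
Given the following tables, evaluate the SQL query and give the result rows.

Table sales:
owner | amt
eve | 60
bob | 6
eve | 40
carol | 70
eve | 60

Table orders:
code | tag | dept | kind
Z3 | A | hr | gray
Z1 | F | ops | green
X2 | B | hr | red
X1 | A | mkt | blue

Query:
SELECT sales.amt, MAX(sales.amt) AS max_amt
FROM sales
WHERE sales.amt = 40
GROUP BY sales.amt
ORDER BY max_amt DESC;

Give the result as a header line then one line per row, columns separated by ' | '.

After WHERE (1 rows):
sales.owner | sales.amt
eve | 40
After GROUP BY (1 rows):
sales.amt | max_amt
40 | 40
After ORDER BY (1 rows):
sales.amt | max_amt
40 | 40

== RESULT ==
sales.amt | max_amt
40 | 40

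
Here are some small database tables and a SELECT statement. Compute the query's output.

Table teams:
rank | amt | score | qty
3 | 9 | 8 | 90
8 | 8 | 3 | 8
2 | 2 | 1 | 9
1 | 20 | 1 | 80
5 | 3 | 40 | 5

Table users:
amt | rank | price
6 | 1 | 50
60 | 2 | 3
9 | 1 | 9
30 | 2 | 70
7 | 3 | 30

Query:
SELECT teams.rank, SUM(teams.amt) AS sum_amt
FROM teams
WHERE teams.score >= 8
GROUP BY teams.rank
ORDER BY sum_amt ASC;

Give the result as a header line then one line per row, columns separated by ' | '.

After WHERE (2 rows):
teams.rank | teams.amt | teams.score | teams.qty
3 | 9 | 8 | 90
5 | 3 | 40 | 5
After GROUP BY (2 rows):
teams.rank | sum_amt
3 | 9
5 | 3
After ORDER BY (2 rows):
teams.rank | sum_amt
5 | 3
3 | 9

== RESULT ==
teams.rank | sum_amt
5 | 3
3 | 9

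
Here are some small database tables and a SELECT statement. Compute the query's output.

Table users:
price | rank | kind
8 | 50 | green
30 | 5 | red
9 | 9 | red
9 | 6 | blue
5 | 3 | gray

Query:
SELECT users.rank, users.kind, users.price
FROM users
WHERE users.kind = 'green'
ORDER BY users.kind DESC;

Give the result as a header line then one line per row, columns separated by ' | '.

== RESULT ==
users.rank | users.kind | users.price
50 | green | 8

Derivation:
After WHERE (1 rows):
users.price | users.rank | users.kind
8 | 50 | green
After SELECT (1 rows):
users.rank | users.kind | users.price
50 | green | 8
After ORDER BY (1 rows):
users.rank | users.kind | users.price
50 | green | 8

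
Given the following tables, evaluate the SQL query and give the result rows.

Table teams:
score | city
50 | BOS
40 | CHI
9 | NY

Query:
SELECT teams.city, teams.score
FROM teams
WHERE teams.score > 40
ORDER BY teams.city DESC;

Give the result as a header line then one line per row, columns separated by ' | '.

== RESULT ==
teams.city | teams.score
BOS | 50

Derivation:
After WHERE (1 rows):
teams.score | teams.city
50 | BOS
After SELECT (1 rows):
teams.city | teams.score
BOS | 50
After ORDER BY (1 rows):
teams.city | teams.score
BOS | 50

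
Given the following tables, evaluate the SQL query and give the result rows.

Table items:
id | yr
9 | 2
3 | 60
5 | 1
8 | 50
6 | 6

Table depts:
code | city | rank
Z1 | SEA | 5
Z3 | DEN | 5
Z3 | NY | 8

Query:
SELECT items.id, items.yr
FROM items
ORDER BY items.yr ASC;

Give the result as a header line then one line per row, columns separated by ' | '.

After SELECT (5 rows):
items.id | items.yr
9 | 2
3 | 60
5 | 1
8 | 50
6 | 6
After ORDER BY (5 rows):
items.id | items.yr
5 | 1
9 | 2
6 | 6
8 | 50
3 | 60

== RESULT ==
items.id | items.yr
5 | 1
9 | 2
6 | 6
8 | 50
3 | 60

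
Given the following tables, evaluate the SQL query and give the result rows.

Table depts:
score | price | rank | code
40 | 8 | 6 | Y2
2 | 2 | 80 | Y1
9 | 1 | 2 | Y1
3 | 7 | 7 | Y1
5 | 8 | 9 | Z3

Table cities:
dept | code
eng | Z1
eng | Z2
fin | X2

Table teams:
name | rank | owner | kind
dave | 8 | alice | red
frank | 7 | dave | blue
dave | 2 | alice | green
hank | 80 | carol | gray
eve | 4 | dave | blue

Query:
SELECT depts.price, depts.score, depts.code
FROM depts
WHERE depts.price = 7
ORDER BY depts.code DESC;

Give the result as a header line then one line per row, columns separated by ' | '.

After WHERE (1 rows):
depts.score | depts.price | depts.rank | depts.code
3 | 7 | 7 | Y1
After SELECT (1 rows):
depts.price | depts.score | depts.code
7 | 3 | Y1
After ORDER BY (1 rows):
depts.price | depts.score | depts.code
7 | 3 | Y1

== RESULT ==
depts.price | depts.score | depts.code
7 | 3 | Y1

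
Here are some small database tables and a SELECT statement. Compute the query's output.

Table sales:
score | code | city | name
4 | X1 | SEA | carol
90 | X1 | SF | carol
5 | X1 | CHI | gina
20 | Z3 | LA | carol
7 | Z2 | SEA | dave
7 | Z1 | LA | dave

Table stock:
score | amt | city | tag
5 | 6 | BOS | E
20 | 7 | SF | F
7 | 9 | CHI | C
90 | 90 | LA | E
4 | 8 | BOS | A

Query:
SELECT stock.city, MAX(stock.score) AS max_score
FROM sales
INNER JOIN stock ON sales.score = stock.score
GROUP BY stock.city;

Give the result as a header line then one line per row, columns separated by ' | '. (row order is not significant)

After JOIN stock (6 rows):
sales.score | sales.code | sales.city | sales.name | stock.score | stock.amt | stock.city | stock.tag
4 | X1 | SEA | carol | 4 | 8 | BOS | A
90 | X1 | SF | carol | 90 | 90 | LA | E
5 | X1 | CHI | gina | 5 | 6 | BOS | E
20 | Z3 | LA | carol | 20 | 7 | SF | F
7 | Z2 | SEA | dave | 7 | 9 | CHI | C
7 | Z1 | LA | dave | 7 | 9 | CHI | C
After GROUP BY (4 rows):
stock.city | max_score
BOS | 5
LA | 90
SF | 20
CHI | 7

== RESULT ==
stock.city | max_score
BOS | 5
LA | 90
SF | 20
CHI | 7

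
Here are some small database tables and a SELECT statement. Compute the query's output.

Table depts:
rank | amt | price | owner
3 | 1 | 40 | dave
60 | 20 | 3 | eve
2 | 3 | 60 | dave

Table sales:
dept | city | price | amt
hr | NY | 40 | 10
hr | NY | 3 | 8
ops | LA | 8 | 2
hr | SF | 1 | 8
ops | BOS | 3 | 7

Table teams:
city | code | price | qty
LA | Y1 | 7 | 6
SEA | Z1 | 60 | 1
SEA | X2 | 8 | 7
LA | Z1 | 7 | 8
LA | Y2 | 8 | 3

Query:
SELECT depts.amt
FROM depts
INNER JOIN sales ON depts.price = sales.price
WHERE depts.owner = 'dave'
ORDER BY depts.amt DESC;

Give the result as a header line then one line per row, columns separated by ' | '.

== RESULT ==
depts.amt
1

Derivation:
After JOIN sales (3 rows):
depts.rank | depts.amt | depts.price | depts.owner | sales.dept | sales.city | sales.price | sales.amt
3 | 1 | 40 | dave | hr | NY | 40 | 10
60 | 20 | 3 | eve | hr | NY | 3 | 8
60 | 20 | 3 | eve | ops | BOS | 3 | 7
After WHERE (1 rows):
depts.rank | depts.amt | depts.price | depts.owner | sales.dept | sales.city | sales.price | sales.amt
3 | 1 | 40 | dave | hr | NY | 40 | 10
After SELECT (1 rows):
depts.amt
1
After ORDER BY (1 rows):
depts.amt
1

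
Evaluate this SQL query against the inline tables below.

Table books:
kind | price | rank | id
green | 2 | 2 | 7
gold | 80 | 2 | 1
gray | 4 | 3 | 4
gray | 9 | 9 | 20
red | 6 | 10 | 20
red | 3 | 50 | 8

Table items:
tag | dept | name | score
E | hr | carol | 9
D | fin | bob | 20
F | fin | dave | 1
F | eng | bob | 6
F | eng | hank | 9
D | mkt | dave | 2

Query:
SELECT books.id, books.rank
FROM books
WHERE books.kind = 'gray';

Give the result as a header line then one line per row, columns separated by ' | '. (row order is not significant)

After WHERE (2 rows):
books.kind | books.price | books.rank | books.id
gray | 4 | 3 | 4
gray | 9 | 9 | 20
After SELECT (2 rows):
books.id | books.rank
4 | 3
20 | 9

== RESULT ==
books.id | books.rank
4 | 3
20 | 9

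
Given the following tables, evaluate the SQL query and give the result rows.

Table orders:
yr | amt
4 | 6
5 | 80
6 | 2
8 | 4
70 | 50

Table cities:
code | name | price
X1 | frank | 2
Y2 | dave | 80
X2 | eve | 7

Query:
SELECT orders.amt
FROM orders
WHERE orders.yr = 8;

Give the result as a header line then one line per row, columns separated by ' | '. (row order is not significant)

== RESULT ==
orders.amt
4

Derivation:
After WHERE (1 rows):
orders.yr | orders.amt
8 | 4
After SELECT (1 rows):
orders.amt
4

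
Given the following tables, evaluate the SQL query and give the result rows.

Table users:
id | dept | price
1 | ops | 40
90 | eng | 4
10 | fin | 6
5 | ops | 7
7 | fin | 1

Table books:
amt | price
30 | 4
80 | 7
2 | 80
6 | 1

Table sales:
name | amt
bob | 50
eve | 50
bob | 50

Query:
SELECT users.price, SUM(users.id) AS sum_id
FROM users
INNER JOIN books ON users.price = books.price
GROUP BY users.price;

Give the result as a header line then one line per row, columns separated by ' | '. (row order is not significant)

After JOIN books (3 rows):
users.id | users.dept | users.price | books.amt | books.price
90 | eng | 4 | 30 | 4
5 | ops | 7 | 80 | 7
7 | fin | 1 | 6 | 1
After GROUP BY (3 rows):
users.price | sum_id
4 | 90
7 | 5
1 | 7

== RESULT ==
users.price | sum_id
4 | 90
7 | 5
1 | 7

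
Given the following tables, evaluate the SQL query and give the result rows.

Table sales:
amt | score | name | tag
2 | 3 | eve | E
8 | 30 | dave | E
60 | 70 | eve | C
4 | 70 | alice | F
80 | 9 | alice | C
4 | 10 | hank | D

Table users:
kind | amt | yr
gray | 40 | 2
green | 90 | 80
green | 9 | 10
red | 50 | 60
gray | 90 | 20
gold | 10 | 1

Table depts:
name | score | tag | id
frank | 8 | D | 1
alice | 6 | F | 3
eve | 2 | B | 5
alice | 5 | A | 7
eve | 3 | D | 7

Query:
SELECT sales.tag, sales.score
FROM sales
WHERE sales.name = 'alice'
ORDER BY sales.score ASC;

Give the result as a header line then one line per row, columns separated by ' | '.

After WHERE (2 rows):
sales.amt | sales.score | sales.name | sales.tag
4 | 70 | alice | F
80 | 9 | alice | C
After SELECT (2 rows):
sales.tag | sales.score
F | 70
C | 9
After ORDER BY (2 rows):
sales.tag | sales.score
C | 9
F | 70

== RESULT ==
sales.tag | sales.score
C | 9
F | 70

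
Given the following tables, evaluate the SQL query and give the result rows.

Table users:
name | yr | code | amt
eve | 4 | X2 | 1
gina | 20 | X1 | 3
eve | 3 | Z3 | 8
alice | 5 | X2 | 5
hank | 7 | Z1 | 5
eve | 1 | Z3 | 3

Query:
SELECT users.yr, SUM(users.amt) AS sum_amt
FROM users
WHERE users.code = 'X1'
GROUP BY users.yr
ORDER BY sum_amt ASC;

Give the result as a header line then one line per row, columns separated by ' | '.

After WHERE (1 rows):
users.name | users.yr | users.code | users.amt
gina | 20 | X1 | 3
After GROUP BY (1 rows):
users.yr | sum_amt
20 | 3
After ORDER BY (1 rows):
users.yr | sum_amt
20 | 3

== RESULT ==
users.yr | sum_amt
20 | 3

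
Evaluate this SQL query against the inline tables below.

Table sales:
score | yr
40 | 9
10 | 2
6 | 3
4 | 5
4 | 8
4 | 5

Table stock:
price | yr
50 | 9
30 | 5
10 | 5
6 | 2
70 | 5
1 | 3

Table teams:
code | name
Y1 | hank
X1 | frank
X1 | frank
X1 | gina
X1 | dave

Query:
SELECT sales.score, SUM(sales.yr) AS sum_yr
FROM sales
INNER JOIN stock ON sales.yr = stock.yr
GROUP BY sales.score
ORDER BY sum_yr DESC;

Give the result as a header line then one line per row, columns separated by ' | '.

After JOIN stock (9 rows):
sales.score | sales.yr | stock.price | stock.yr
40 | 9 | 50 | 9
10 | 2 | 6 | 2
6 | 3 | 1 | 3
4 | 5 | 30 | 5
4 | 5 | 10 | 5
4 | 5 | 70 | 5
4 | 5 | 30 | 5
4 | 5 | 10 | 5
4 | 5 | 70 | 5
After GROUP BY (4 rows):
sales.score | sum_yr
40 | 9
10 | 2
6 | 3
4 | 30
After ORDER BY (4 rows):
sales.score | sum_yr
4 | 30
40 | 9
6 | 3
10 | 2

== RESULT ==
sales.score | sum_yr
4 | 30
40 | 9
6 | 3
10 | 2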